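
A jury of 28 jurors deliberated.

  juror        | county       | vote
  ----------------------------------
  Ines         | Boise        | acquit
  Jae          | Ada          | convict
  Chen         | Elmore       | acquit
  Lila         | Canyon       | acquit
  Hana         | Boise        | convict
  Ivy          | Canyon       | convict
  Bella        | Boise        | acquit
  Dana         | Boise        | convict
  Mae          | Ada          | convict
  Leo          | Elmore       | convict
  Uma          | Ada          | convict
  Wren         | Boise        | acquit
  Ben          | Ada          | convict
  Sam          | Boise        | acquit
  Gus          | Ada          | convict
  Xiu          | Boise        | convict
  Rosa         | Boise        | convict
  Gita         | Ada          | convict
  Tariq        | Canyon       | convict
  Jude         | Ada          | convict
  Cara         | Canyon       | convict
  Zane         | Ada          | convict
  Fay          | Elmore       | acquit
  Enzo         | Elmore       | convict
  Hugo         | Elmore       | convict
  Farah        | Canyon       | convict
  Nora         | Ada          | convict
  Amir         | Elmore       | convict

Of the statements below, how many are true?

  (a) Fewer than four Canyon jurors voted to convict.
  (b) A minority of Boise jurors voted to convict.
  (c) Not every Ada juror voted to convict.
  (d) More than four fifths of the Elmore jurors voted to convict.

0

(a) Canyon: |A| = 5, |A ∩ B| = 4; needs |A ∩ B| < 4 — false.
(b) Boise: |A| = 8, |A ∩ B| = 4; needs |A ∩ B| < |A ∖ B| — false.
(c) Ada: |A| = 9, |A ∩ B| = 9; needs A ⊄ B (|A ∖ B| ≥ 1) — false.
(d) Elmore: |A| = 6, |A ∩ B| = 4; needs |A ∩ B| / |A| > 4/5 — false.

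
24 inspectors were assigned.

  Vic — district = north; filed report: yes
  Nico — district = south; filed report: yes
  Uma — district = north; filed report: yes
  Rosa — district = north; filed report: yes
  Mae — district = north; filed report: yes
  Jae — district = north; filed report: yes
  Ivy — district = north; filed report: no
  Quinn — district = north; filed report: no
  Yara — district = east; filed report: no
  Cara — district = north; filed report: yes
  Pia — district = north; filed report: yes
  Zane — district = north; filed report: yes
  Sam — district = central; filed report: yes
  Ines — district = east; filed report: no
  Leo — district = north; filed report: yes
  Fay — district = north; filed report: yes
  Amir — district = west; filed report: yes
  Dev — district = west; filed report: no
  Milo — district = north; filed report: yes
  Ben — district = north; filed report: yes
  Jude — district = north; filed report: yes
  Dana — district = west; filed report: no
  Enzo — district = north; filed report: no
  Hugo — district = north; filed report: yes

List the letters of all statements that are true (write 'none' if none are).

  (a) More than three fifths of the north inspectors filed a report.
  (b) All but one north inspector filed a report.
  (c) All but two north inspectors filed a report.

|A| = 17, |A ∩ B| = 14, |A ∖ B| = 3.
(a) |A ∩ B| / |A| > 3/5: holds.
(b) |A ∖ B| = 1: fails.
(c) |A ∖ B| = 2: fails.

(a)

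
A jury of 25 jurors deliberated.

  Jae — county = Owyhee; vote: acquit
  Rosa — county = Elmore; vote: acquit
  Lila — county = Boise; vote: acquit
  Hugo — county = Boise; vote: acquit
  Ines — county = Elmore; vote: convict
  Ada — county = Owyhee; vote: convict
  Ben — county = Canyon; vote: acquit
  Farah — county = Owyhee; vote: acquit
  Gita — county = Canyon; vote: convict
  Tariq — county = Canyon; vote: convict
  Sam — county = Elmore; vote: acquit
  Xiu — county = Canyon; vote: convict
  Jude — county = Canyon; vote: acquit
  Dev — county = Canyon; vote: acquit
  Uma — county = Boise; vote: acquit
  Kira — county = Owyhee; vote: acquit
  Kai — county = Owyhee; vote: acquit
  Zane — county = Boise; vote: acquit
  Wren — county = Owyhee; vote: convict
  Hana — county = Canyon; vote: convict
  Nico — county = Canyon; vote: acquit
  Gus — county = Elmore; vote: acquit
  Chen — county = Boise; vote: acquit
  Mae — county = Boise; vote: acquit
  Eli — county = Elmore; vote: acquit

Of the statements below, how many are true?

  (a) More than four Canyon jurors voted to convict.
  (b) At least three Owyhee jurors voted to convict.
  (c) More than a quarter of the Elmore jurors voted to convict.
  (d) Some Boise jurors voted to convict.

(a) Canyon: |A| = 8, |A ∩ B| = 4; needs |A ∩ B| > 4 — false.
(b) Owyhee: |A| = 6, |A ∩ B| = 2; needs |A ∩ B| ≥ 3 — false.
(c) Elmore: |A| = 5, |A ∩ B| = 1; needs |A ∩ B| / |A| > 1/4 — false.
(d) Boise: |A| = 6, |A ∩ B| = 0; needs A ∩ B ≠ ∅ (|A ∩ B| ≥ 1) — false.

0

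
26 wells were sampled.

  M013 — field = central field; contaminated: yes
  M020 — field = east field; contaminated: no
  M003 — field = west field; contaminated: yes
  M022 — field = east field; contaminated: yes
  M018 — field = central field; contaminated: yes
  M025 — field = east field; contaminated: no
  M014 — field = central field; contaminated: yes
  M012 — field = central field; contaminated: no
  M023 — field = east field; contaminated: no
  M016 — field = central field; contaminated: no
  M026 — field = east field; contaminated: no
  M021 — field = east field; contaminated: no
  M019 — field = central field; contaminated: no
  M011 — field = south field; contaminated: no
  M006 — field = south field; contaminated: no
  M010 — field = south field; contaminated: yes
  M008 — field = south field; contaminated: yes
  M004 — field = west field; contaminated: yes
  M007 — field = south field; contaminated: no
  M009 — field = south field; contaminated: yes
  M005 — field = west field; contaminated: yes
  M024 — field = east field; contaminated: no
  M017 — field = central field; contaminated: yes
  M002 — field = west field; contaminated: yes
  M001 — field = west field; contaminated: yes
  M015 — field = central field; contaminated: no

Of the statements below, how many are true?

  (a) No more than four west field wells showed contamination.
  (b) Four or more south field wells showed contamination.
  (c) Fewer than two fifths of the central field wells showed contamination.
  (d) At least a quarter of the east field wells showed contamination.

0

(a) west field: |A| = 5, |A ∩ B| = 5; needs |A ∩ B| ≤ 4 — false.
(b) south field: |A| = 6, |A ∩ B| = 3; needs |A ∩ B| ≥ 4 — false.
(c) central field: |A| = 8, |A ∩ B| = 4; needs |A ∩ B| / |A| < 2/5 — false.
(d) east field: |A| = 7, |A ∩ B| = 1; needs |A ∩ B| / |A| ≥ 1/4 — false.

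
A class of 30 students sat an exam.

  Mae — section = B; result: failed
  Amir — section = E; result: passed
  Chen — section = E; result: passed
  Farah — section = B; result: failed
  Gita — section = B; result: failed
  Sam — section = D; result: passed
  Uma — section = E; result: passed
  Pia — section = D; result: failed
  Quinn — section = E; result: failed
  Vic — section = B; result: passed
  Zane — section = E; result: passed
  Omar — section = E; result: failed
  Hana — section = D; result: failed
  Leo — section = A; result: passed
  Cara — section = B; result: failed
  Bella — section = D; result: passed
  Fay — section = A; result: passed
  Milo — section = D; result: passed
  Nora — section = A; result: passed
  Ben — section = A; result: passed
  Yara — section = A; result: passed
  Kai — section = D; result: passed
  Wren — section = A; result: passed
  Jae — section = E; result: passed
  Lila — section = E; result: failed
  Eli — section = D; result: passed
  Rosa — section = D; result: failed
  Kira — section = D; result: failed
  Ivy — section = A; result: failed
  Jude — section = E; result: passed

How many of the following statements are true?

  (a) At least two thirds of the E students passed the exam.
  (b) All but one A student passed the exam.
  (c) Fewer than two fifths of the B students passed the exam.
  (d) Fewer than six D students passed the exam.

4

(a) E: |A| = 9, |A ∩ B| = 6; needs |A ∩ B| / |A| ≥ 2/3 — true.
(b) A: |A| = 7, |A ∩ B| = 6; needs |A ∖ B| = 1 — true.
(c) B: |A| = 5, |A ∩ B| = 1; needs |A ∩ B| / |A| < 2/5 — true.
(d) D: |A| = 9, |A ∩ B| = 5; needs |A ∩ B| < 6 — true.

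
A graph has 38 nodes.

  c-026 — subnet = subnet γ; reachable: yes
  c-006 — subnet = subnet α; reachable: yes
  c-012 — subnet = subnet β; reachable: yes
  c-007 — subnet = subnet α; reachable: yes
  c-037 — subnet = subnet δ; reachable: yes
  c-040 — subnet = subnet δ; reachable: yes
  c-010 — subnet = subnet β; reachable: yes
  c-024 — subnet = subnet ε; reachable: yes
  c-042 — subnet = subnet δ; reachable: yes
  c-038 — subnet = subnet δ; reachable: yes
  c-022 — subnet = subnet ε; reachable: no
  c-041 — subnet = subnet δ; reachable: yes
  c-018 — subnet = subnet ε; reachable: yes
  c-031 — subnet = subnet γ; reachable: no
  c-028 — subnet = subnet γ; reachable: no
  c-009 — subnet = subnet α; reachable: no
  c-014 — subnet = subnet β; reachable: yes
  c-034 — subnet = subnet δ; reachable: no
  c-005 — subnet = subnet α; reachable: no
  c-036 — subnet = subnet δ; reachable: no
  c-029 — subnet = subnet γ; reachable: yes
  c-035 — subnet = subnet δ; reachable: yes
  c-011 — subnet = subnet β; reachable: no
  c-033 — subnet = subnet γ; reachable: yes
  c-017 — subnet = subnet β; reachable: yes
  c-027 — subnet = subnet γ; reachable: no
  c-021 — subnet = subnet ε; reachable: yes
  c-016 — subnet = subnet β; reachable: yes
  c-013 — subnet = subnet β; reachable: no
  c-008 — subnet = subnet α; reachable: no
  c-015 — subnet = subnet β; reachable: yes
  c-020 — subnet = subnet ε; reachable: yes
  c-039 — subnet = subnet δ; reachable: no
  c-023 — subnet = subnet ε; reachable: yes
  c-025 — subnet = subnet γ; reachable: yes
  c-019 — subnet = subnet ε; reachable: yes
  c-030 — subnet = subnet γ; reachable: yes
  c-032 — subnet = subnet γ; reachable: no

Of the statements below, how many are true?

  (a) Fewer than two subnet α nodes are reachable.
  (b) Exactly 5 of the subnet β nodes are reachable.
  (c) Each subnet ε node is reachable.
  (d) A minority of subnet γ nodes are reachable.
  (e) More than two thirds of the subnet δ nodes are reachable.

0

(a) subnet α: |A| = 5, |A ∩ B| = 2; needs |A ∩ B| < 2 — false.
(b) subnet β: |A| = 8, |A ∩ B| = 6; needs |A ∩ B| = 5 — false.
(c) subnet ε: |A| = 7, |A ∩ B| = 6; needs A ⊆ B, i.e. every element of A is in B (|A ∖ B| = 0) — false.
(d) subnet γ: |A| = 9, |A ∩ B| = 5; needs |A ∩ B| < |A ∖ B| — false.
(e) subnet δ: |A| = 9, |A ∩ B| = 6; needs |A ∩ B| / |A| > 2/3 — false.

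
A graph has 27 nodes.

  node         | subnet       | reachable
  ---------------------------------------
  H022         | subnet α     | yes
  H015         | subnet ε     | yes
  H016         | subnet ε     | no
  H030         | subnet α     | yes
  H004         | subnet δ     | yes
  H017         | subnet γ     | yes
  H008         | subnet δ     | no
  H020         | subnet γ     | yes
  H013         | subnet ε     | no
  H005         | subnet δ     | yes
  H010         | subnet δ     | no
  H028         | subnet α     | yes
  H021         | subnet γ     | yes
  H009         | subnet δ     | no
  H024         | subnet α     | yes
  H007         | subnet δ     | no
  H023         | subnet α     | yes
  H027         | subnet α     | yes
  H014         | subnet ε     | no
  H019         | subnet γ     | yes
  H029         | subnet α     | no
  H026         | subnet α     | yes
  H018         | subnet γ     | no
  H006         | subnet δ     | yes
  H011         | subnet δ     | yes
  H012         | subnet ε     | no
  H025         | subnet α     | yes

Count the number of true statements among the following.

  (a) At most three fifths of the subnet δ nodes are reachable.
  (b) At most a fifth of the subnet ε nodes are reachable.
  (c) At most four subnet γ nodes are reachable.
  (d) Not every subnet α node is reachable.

(a) subnet δ: |A| = 8, |A ∩ B| = 4; needs |A ∩ B| / |A| ≤ 3/5 — true.
(b) subnet ε: |A| = 5, |A ∩ B| = 1; needs |A ∩ B| / |A| ≤ 1/5 — true.
(c) subnet γ: |A| = 5, |A ∩ B| = 4; needs |A ∩ B| ≤ 4 — true.
(d) subnet α: |A| = 9, |A ∩ B| = 8; needs A ⊄ B (|A ∖ B| ≥ 1) — true.

4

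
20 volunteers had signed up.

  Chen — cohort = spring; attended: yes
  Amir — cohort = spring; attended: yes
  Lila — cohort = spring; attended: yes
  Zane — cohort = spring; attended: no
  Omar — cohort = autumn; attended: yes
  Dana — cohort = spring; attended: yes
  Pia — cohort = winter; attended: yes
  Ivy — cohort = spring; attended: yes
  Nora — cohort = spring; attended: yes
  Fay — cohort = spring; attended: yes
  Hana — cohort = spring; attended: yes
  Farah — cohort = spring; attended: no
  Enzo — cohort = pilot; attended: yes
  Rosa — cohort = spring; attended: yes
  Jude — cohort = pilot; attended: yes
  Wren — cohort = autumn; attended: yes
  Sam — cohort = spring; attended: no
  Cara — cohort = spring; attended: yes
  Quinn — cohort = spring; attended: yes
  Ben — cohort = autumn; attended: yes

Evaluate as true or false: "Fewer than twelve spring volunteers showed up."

Truth condition: |A ∩ B| < 12.
A (the restrictor) = {Chen, Amir, Lila, Zane, Dana, Ivy, Nora, Fay, Hana, Farah, Rosa, Sam, Cara, Quinn}, |A| = 14.
A ∩ B = {Chen, Amir, Lila, Dana, Ivy, Nora, Fay, Hana, Rosa, Cara, Quinn}, so |A ∩ B| = 11.
|A ∩ B| = 11, so the statement is true.

True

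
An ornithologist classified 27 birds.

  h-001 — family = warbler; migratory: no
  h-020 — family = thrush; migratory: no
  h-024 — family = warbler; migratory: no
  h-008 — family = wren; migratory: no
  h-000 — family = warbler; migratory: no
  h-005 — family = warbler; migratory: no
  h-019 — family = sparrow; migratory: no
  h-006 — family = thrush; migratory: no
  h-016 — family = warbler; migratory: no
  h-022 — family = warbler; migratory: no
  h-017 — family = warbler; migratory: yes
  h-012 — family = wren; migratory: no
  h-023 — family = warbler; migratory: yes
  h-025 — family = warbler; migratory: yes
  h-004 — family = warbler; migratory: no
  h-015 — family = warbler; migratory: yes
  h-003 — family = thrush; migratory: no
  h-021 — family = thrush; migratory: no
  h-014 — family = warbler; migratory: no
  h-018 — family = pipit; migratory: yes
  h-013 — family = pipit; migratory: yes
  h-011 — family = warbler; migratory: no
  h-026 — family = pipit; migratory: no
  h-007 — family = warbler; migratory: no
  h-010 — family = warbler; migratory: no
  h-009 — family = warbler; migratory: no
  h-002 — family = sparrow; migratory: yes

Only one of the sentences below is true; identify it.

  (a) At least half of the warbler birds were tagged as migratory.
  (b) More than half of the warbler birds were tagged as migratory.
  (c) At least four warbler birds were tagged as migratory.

(c)

|A| = 16, |A ∩ B| = 4, |A ∖ B| = 12.
(a) requires |A ∩ B| ≥ |A ∖ B|: false.
(b) requires |A ∩ B| > |A ∖ B|: false.
(c) requires |A ∩ B| ≥ 4: true.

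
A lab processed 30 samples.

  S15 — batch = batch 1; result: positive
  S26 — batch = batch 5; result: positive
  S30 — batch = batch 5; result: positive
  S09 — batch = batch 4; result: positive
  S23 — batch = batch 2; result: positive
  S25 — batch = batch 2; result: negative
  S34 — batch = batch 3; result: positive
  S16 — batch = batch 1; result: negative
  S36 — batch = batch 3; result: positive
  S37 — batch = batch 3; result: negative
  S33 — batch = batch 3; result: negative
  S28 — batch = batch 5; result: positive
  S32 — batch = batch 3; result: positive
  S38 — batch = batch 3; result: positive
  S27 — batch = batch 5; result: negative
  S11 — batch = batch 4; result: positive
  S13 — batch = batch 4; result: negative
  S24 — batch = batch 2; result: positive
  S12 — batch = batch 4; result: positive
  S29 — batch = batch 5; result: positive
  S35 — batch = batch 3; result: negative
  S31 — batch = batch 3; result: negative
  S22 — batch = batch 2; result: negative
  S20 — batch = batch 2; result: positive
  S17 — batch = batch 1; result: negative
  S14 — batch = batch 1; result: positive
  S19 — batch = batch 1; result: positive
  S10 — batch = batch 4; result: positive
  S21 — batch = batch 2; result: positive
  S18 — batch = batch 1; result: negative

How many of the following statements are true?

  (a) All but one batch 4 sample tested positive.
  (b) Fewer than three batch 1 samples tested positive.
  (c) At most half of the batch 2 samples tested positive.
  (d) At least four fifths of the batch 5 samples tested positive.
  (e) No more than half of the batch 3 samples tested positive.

(a) batch 4: |A| = 5, |A ∩ B| = 4; needs |A ∖ B| = 1 — true.
(b) batch 1: |A| = 6, |A ∩ B| = 3; needs |A ∩ B| < 3 — false.
(c) batch 2: |A| = 6, |A ∩ B| = 4; needs |A ∩ B| ≤ |A ∖ B| — false.
(d) batch 5: |A| = 5, |A ∩ B| = 4; needs |A ∩ B| / |A| ≥ 4/5 — true.
(e) batch 3: |A| = 8, |A ∩ B| = 4; needs |A ∩ B| ≤ |A ∖ B| — true.

3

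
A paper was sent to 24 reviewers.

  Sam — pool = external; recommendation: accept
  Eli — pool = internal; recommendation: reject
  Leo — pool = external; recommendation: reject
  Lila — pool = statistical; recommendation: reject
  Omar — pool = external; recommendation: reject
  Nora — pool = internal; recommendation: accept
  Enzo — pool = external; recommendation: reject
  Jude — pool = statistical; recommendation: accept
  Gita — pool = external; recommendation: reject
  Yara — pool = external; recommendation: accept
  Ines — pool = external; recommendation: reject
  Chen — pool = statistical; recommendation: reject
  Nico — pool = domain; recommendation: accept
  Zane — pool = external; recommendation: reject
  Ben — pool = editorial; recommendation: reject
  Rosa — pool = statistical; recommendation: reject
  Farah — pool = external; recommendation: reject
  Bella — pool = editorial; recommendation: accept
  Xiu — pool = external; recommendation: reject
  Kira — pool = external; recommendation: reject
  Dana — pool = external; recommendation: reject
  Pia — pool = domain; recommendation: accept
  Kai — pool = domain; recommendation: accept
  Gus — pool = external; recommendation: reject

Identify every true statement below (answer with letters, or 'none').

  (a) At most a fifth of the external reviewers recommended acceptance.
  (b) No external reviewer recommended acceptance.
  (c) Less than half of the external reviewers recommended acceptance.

|A| = 13, |A ∩ B| = 2, |A ∖ B| = 11.
(a) |A ∩ B| / |A| ≤ 1/5: holds.
(b) A ∩ B = ∅ (|A ∩ B| = 0): fails.
(c) |A ∩ B| < |A ∖ B|: holds.

(a), (c)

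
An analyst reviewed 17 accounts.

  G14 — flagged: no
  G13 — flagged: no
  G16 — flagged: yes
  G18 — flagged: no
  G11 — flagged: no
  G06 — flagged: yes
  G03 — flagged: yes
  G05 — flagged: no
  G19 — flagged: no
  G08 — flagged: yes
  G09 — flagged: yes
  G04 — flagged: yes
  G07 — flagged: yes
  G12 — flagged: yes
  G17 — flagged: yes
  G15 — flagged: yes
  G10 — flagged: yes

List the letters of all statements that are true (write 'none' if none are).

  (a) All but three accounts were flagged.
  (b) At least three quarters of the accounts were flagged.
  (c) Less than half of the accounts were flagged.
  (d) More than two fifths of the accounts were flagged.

|A| = 17, |A ∩ B| = 11, |A ∖ B| = 6.
(a) |A ∖ B| = 3: fails.
(b) |A ∩ B| / |A| ≥ 3/4: fails.
(c) |A ∩ B| < |A ∖ B|: fails.
(d) |A ∩ B| / |A| > 2/5: holds.

(d)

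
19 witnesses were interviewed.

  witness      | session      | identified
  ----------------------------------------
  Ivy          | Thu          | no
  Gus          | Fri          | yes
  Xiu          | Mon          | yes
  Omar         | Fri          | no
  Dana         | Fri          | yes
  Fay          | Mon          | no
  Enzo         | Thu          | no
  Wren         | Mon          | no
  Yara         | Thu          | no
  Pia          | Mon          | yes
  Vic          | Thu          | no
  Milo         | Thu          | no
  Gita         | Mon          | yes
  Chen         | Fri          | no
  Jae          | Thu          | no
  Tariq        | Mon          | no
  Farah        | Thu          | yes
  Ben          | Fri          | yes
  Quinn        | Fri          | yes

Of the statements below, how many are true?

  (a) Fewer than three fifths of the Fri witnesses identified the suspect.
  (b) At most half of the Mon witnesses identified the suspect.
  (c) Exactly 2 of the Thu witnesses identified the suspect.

1

(a) Fri: |A| = 6, |A ∩ B| = 4; needs |A ∩ B| / |A| < 3/5 — false.
(b) Mon: |A| = 6, |A ∩ B| = 3; needs |A ∩ B| ≤ |A ∖ B| — true.
(c) Thu: |A| = 7, |A ∩ B| = 1; needs |A ∩ B| = 2 — false.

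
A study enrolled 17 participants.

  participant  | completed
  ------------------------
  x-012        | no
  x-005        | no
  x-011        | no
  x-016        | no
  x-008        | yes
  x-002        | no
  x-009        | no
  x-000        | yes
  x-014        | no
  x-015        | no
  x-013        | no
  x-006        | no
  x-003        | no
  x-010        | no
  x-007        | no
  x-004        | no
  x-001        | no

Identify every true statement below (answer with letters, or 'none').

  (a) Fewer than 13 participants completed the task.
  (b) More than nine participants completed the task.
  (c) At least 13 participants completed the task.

(a)

|A| = 17, |A ∩ B| = 2, |A ∖ B| = 15.
(a) |A ∩ B| < 13: holds.
(b) |A ∩ B| > 9: fails.
(c) |A ∩ B| ≥ 13: fails.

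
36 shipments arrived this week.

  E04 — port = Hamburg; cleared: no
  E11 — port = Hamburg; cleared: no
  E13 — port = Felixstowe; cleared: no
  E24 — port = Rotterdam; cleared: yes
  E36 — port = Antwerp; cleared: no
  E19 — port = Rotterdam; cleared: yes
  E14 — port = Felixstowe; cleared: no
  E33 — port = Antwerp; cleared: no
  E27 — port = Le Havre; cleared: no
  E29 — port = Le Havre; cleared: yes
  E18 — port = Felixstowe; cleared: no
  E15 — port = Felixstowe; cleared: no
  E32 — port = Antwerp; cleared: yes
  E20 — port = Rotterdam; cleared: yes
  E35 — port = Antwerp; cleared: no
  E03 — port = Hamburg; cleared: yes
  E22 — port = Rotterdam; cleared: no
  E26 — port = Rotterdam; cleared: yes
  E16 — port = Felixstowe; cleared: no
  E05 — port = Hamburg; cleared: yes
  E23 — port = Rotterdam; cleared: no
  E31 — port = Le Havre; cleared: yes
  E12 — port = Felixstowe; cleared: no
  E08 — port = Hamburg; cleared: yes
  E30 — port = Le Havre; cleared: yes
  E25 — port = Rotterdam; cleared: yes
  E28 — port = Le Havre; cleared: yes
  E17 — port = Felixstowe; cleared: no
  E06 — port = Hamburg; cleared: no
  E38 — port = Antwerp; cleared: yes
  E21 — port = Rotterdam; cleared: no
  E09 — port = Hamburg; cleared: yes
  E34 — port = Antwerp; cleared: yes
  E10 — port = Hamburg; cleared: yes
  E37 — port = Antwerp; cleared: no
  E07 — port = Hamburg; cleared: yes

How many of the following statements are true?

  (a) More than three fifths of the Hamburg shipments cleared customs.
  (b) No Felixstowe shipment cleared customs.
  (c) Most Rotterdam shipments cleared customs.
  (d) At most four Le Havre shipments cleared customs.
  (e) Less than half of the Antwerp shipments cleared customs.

(a) Hamburg: |A| = 9, |A ∩ B| = 6; needs |A ∩ B| / |A| > 3/5 — true.
(b) Felixstowe: |A| = 7, |A ∩ B| = 0; needs A ∩ B = ∅ (|A ∩ B| = 0) — true.
(c) Rotterdam: |A| = 8, |A ∩ B| = 5; needs |A ∩ B| > |A ∖ B| — true.
(d) Le Havre: |A| = 5, |A ∩ B| = 4; needs |A ∩ B| ≤ 4 — true.
(e) Antwerp: |A| = 7, |A ∩ B| = 3; needs |A ∩ B| < |A ∖ B| — true.

5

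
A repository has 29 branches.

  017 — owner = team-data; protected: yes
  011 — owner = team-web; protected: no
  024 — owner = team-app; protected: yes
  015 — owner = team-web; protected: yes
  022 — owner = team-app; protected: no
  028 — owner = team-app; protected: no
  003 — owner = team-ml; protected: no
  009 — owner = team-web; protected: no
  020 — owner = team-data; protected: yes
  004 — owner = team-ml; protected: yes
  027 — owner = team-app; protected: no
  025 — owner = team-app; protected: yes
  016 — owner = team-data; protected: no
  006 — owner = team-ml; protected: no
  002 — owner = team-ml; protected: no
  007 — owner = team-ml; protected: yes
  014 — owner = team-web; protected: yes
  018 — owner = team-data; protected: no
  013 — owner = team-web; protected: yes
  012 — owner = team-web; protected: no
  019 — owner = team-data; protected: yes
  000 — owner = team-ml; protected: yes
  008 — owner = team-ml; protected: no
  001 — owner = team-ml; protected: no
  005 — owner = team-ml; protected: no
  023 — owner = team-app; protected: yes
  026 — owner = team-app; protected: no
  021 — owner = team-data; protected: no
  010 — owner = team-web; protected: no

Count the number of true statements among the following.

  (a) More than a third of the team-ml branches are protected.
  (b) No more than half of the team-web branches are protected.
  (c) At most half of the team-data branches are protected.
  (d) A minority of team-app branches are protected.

3

(a) team-ml: |A| = 9, |A ∩ B| = 3; needs |A ∩ B| / |A| > 1/3 — false.
(b) team-web: |A| = 7, |A ∩ B| = 3; needs |A ∩ B| ≤ |A ∖ B| — true.
(c) team-data: |A| = 6, |A ∩ B| = 3; needs |A ∩ B| ≤ |A ∖ B| — true.
(d) team-app: |A| = 7, |A ∩ B| = 3; needs |A ∩ B| < |A ∖ B| — true.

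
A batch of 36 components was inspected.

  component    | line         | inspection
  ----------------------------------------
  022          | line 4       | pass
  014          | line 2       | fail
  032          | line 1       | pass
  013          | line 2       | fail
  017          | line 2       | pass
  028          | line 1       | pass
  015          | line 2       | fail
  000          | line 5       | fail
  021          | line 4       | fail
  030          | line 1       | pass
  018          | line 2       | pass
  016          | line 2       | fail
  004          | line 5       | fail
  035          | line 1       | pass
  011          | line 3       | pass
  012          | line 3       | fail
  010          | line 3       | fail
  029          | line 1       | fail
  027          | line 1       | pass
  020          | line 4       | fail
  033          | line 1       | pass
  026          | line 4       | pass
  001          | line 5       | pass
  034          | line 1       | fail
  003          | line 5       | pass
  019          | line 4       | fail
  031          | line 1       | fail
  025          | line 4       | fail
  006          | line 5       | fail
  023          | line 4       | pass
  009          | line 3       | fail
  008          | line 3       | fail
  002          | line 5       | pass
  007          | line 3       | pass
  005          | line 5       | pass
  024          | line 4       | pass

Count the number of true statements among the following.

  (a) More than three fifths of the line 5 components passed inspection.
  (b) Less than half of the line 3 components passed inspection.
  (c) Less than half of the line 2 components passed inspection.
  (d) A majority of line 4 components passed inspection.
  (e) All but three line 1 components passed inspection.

(a) line 5: |A| = 7, |A ∩ B| = 4; needs |A ∩ B| / |A| > 3/5 — false.
(b) line 3: |A| = 6, |A ∩ B| = 2; needs |A ∩ B| < |A ∖ B| — true.
(c) line 2: |A| = 6, |A ∩ B| = 2; needs |A ∩ B| < |A ∖ B| — true.
(d) line 4: |A| = 8, |A ∩ B| = 4; needs |A ∩ B| > |A ∖ B| — false.
(e) line 1: |A| = 9, |A ∩ B| = 6; needs |A ∖ B| = 3 — true.

3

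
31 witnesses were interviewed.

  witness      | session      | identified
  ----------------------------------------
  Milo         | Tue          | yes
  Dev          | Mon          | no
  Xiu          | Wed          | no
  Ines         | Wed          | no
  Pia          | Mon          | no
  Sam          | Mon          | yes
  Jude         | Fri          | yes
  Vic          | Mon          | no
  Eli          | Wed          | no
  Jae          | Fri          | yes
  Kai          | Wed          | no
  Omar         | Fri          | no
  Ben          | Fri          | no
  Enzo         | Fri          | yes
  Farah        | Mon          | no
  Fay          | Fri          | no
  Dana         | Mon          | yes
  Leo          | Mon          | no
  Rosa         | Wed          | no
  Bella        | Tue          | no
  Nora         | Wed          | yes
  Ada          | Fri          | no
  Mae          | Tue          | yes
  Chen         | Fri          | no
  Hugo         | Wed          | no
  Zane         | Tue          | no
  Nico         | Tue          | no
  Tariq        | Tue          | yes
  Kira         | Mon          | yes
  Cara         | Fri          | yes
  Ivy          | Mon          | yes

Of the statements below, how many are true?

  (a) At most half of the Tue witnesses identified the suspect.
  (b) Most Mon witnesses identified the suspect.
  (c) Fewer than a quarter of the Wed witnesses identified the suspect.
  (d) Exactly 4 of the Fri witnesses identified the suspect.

(a) Tue: |A| = 6, |A ∩ B| = 3; needs |A ∩ B| ≤ |A ∖ B| — true.
(b) Mon: |A| = 9, |A ∩ B| = 4; needs |A ∩ B| > |A ∖ B| — false.
(c) Wed: |A| = 7, |A ∩ B| = 1; needs |A ∩ B| / |A| < 1/4 — true.
(d) Fri: |A| = 9, |A ∩ B| = 4; needs |A ∩ B| = 4 — true.

3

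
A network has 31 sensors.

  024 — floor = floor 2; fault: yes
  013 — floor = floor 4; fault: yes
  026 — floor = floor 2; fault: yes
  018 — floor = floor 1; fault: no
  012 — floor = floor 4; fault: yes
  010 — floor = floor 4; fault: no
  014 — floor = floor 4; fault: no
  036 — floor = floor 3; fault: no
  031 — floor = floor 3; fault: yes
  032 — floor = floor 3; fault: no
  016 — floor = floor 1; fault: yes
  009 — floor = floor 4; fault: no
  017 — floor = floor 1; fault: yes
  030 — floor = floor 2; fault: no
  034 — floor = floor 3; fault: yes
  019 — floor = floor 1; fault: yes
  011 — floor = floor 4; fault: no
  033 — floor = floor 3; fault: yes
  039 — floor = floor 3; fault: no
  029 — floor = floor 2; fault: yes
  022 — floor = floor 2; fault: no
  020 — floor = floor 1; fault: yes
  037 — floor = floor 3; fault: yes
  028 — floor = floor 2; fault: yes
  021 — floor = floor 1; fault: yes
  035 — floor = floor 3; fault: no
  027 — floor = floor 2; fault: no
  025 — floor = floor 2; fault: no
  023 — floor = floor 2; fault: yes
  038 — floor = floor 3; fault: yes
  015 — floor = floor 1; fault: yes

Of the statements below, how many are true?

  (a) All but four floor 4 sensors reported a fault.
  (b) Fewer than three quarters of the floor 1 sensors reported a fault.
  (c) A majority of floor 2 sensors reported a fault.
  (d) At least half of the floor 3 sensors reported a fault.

(a) floor 4: |A| = 6, |A ∩ B| = 2; needs |A ∖ B| = 4 — true.
(b) floor 1: |A| = 7, |A ∩ B| = 6; needs |A ∩ B| / |A| < 3/4 — false.
(c) floor 2: |A| = 9, |A ∩ B| = 5; needs |A ∩ B| > |A ∖ B| — true.
(d) floor 3: |A| = 9, |A ∩ B| = 5; needs |A ∩ B| ≥ |A ∖ B| — true.

3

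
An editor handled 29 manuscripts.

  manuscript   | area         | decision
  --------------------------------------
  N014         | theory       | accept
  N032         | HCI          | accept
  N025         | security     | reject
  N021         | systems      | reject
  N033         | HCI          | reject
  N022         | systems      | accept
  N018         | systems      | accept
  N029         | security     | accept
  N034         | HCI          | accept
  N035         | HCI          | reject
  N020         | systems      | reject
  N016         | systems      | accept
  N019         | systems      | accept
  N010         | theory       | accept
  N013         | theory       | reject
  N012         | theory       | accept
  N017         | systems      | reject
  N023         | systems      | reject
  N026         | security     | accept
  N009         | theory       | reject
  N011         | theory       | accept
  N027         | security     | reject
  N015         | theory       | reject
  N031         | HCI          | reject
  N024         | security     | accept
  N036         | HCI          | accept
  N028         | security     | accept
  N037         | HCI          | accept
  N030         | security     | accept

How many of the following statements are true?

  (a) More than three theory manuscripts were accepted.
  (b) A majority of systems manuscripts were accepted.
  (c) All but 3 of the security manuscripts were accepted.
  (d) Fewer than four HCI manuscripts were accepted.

(a) theory: |A| = 7, |A ∩ B| = 4; needs |A ∩ B| > 3 — true.
(b) systems: |A| = 8, |A ∩ B| = 4; needs |A ∩ B| > |A ∖ B| — false.
(c) security: |A| = 7, |A ∩ B| = 5; needs |A ∖ B| = 3 — false.
(d) HCI: |A| = 7, |A ∩ B| = 4; needs |A ∩ B| < 4 — false.

1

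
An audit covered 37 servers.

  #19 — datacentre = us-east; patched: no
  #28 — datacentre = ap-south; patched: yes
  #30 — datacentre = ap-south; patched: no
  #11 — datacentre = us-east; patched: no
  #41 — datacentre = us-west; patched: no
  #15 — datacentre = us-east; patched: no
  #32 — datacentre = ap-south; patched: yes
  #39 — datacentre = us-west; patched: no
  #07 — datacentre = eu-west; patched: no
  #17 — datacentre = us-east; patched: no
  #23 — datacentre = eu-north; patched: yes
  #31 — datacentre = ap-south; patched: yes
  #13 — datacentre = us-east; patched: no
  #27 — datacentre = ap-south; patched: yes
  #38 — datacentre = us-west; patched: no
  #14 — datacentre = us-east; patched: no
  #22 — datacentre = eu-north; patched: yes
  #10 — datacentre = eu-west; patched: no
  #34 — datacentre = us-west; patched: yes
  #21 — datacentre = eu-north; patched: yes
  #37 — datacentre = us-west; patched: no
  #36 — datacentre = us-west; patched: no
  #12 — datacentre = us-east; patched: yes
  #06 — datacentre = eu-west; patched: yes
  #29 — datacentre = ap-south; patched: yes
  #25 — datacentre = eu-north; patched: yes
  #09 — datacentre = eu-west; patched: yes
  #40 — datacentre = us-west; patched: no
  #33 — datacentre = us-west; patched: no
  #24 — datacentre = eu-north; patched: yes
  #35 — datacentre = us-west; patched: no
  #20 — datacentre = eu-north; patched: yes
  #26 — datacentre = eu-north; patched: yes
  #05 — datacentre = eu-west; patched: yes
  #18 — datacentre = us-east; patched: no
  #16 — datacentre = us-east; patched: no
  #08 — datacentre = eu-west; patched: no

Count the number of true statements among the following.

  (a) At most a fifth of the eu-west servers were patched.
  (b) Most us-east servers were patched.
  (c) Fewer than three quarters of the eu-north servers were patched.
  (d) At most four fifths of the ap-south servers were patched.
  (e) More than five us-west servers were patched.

(a) eu-west: |A| = 6, |A ∩ B| = 3; needs |A ∩ B| / |A| ≤ 1/5 — false.
(b) us-east: |A| = 9, |A ∩ B| = 1; needs |A ∩ B| > |A ∖ B| — false.
(c) eu-north: |A| = 7, |A ∩ B| = 7; needs |A ∩ B| / |A| < 3/4 — false.
(d) ap-south: |A| = 6, |A ∩ B| = 5; needs |A ∩ B| / |A| ≤ 4/5 — false.
(e) us-west: |A| = 9, |A ∩ B| = 1; needs |A ∩ B| > 5 — false.

0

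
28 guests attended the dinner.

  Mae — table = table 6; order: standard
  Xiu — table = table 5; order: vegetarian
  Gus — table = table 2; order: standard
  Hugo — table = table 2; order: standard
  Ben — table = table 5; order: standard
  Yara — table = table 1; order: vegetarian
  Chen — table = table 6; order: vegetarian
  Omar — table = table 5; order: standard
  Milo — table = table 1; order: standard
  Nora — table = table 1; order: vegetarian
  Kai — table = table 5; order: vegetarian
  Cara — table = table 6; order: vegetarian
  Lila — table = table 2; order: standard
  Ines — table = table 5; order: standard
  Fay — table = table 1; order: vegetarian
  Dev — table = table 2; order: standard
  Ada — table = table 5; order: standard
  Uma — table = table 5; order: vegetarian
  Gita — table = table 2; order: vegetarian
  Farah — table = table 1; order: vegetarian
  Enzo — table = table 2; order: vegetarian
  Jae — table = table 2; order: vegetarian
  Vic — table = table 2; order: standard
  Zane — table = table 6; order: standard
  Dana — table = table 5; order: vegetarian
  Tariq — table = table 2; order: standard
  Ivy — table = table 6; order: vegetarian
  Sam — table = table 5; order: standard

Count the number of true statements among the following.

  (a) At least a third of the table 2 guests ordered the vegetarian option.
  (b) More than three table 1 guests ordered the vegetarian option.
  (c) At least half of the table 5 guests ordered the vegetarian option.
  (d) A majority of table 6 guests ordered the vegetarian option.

(a) table 2: |A| = 9, |A ∩ B| = 3; needs |A ∩ B| / |A| ≥ 1/3 — true.
(b) table 1: |A| = 5, |A ∩ B| = 4; needs |A ∩ B| > 3 — true.
(c) table 5: |A| = 9, |A ∩ B| = 4; needs |A ∩ B| ≥ |A ∖ B| — false.
(d) table 6: |A| = 5, |A ∩ B| = 3; needs |A ∩ B| > |A ∖ B| — true.

3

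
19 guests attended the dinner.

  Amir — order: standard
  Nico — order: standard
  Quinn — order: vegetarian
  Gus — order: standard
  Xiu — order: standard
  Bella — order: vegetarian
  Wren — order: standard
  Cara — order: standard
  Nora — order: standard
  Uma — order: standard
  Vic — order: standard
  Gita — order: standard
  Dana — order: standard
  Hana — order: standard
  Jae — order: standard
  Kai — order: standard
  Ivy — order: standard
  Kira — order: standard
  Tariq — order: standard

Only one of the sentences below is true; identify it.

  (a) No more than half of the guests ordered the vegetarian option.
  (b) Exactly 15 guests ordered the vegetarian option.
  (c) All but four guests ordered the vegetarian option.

|A| = 19, |A ∩ B| = 2, |A ∖ B| = 17.
(a) requires |A ∩ B| ≤ |A ∖ B|: true.
(b) requires |A ∩ B| = 15: false.
(c) requires |A ∖ B| = 4: false.

(a)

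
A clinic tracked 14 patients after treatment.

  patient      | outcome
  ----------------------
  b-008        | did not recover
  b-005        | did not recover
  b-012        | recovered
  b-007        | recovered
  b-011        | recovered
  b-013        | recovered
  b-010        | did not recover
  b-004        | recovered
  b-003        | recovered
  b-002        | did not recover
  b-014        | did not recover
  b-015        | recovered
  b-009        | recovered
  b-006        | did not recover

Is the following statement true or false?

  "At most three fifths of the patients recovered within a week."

Truth condition: |A ∩ B| / |A| ≤ 3/5.
A (the restrictor) = {b-008, b-005, b-012, b-007, b-011, b-013, b-010, b-004, b-003, b-002, b-014, b-015, b-009, b-006}, |A| = 14.
A ∩ B = {b-012, b-007, b-011, b-013, b-004, b-003, b-015, b-009}, so |A ∩ B| = 8.
A ∖ B = {b-008, b-005, b-010, b-002, b-014, b-006}, so |A ∖ B| = 6.
|A ∩ B|/|A| = 8/14, so the statement is true.

True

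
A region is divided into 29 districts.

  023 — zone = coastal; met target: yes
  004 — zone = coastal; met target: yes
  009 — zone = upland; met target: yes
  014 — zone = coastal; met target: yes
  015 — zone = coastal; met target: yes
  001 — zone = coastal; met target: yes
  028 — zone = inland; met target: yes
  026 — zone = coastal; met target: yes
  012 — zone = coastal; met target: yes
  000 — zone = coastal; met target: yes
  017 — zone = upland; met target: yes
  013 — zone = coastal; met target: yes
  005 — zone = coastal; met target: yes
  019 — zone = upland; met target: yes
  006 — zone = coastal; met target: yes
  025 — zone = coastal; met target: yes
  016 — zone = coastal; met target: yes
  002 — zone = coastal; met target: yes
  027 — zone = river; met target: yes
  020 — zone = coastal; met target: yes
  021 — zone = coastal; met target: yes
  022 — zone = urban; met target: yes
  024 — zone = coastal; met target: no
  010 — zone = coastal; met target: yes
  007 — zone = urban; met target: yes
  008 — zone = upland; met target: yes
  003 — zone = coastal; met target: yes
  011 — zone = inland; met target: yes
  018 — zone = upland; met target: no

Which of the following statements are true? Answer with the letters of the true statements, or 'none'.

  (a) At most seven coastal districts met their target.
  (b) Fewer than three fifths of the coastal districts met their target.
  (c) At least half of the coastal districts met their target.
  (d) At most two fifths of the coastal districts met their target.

|A| = 19, |A ∩ B| = 18, |A ∖ B| = 1.
(a) |A ∩ B| ≤ 7: fails.
(b) |A ∩ B| / |A| < 3/5: fails.
(c) |A ∩ B| ≥ |A ∖ B|: holds.
(d) |A ∩ B| / |A| ≤ 2/5: fails.

(c)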